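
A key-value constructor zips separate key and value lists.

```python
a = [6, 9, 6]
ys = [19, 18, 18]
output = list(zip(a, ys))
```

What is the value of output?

Step 1: zip pairs elements at same index:
  Index 0: (6, 19)
  Index 1: (9, 18)
  Index 2: (6, 18)
Therefore output = [(6, 19), (9, 18), (6, 18)].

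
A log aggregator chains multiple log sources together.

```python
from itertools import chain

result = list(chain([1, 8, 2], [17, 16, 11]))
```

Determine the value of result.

Step 1: chain() concatenates iterables: [1, 8, 2] + [17, 16, 11].
Therefore result = [1, 8, 2, 17, 16, 11].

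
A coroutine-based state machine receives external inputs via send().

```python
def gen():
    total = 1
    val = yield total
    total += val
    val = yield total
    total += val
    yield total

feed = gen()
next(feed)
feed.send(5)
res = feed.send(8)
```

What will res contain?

Step 1: next() -> yield total=1.
Step 2: send(5) -> val=5, total = 1+5 = 6, yield 6.
Step 3: send(8) -> val=8, total = 6+8 = 14, yield 14.
Therefore res = 14.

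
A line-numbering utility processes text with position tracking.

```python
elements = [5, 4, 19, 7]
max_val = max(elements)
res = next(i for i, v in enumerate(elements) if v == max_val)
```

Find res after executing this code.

Step 1: max([5, 4, 19, 7]) = 19.
Step 2: Find first index where value == 19:
  Index 0: 5 != 19
  Index 1: 4 != 19
  Index 2: 19 == 19, found!
Therefore res = 2.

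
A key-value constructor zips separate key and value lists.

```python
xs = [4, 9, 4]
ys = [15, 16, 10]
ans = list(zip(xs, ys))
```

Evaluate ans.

Step 1: zip pairs elements at same index:
  Index 0: (4, 15)
  Index 1: (9, 16)
  Index 2: (4, 10)
Therefore ans = [(4, 15), (9, 16), (4, 10)].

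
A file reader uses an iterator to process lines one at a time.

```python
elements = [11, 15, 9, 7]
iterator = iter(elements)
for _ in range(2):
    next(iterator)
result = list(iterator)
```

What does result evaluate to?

Step 1: Create iterator over [11, 15, 9, 7].
Step 2: Advance 2 positions (consuming [11, 15]).
Step 3: list() collects remaining elements: [9, 7].
Therefore result = [9, 7].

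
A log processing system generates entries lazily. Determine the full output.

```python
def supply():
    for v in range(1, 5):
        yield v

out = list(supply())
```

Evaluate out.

Step 1: The generator yields each value from range(1, 5).
Step 2: list() consumes all yields: [1, 2, 3, 4].
Therefore out = [1, 2, 3, 4].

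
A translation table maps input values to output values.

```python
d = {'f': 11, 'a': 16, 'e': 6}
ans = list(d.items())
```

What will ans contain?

Step 1: d.items() returns (key, value) pairs in insertion order.
Therefore ans = [('f', 11), ('a', 16), ('e', 6)].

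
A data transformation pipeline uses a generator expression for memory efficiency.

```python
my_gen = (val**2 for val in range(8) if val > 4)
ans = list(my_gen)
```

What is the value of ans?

Step 1: For range(8), keep val > 4, then square:
  val=0: 0 <= 4, excluded
  val=1: 1 <= 4, excluded
  val=2: 2 <= 4, excluded
  val=3: 3 <= 4, excluded
  val=4: 4 <= 4, excluded
  val=5: 5 > 4, yield 5**2 = 25
  val=6: 6 > 4, yield 6**2 = 36
  val=7: 7 > 4, yield 7**2 = 49
Therefore ans = [25, 36, 49].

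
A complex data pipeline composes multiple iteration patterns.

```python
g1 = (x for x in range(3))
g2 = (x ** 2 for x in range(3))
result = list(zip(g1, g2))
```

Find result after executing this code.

Step 1: g1 produces [0, 1, 2].
Step 2: g2 produces [0, 1, 4].
Step 3: zip pairs them: [(0, 0), (1, 1), (2, 4)].
Therefore result = [(0, 0), (1, 1), (2, 4)].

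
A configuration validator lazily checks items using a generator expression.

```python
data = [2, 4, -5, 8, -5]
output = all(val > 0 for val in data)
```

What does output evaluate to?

Step 1: Check val > 0 for each element in [2, 4, -5, 8, -5]:
  2 > 0: True
  4 > 0: True
  -5 > 0: False
  8 > 0: True
  -5 > 0: False
Step 2: all() returns False.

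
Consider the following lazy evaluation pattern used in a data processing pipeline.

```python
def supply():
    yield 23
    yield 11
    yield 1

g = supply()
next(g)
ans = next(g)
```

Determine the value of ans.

Step 1: supply() creates a generator.
Step 2: next(g) yields 23 (consumed and discarded).
Step 3: next(g) yields 11, assigned to ans.
Therefore ans = 11.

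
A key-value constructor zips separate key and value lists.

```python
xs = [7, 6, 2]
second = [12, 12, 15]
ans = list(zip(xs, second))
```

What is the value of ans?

Step 1: zip pairs elements at same index:
  Index 0: (7, 12)
  Index 1: (6, 12)
  Index 2: (2, 15)
Therefore ans = [(7, 12), (6, 12), (2, 15)].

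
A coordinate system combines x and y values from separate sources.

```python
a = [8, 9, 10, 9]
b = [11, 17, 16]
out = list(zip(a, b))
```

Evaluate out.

Step 1: zip stops at shortest (len(a)=4, len(b)=3):
  Index 0: (8, 11)
  Index 1: (9, 17)
  Index 2: (10, 16)
Step 2: Last element of a (9) has no pair, dropped.
Therefore out = [(8, 11), (9, 17), (10, 16)].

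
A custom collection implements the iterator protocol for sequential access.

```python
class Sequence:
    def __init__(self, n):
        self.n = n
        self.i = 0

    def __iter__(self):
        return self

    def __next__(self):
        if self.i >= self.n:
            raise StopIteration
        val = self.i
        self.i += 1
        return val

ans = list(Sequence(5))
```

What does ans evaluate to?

Step 1: Sequence(5) creates an iterator counting 0 to 4.
Step 2: list() consumes all values: [0, 1, 2, 3, 4].
Therefore ans = [0, 1, 2, 3, 4].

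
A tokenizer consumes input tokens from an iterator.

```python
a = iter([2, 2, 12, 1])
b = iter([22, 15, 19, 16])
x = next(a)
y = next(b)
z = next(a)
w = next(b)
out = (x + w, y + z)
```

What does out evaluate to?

Step 1: a iterates [2, 2, 12, 1], b iterates [22, 15, 19, 16].
Step 2: x = next(a) = 2, y = next(b) = 22.
Step 3: z = next(a) = 2, w = next(b) = 15.
Step 4: out = (2 + 15, 22 + 2) = (17, 24).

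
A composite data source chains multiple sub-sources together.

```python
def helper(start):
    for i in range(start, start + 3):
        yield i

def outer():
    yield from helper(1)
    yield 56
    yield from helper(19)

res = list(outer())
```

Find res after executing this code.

Step 1: outer() delegates to helper(1):
  yield 1
  yield 2
  yield 3
Step 2: yield 56
Step 3: Delegates to helper(19):
  yield 19
  yield 20
  yield 21
Therefore res = [1, 2, 3, 56, 19, 20, 21].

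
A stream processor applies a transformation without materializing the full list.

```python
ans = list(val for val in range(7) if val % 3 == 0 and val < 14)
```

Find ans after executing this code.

Step 1: Filter range(7) where val % 3 == 0 and val < 14:
  val=0: both conditions met, included
  val=1: excluded (1 % 3 != 0)
  val=2: excluded (2 % 3 != 0)
  val=3: both conditions met, included
  val=4: excluded (4 % 3 != 0)
  val=5: excluded (5 % 3 != 0)
  val=6: both conditions met, included
Therefore ans = [0, 3, 6].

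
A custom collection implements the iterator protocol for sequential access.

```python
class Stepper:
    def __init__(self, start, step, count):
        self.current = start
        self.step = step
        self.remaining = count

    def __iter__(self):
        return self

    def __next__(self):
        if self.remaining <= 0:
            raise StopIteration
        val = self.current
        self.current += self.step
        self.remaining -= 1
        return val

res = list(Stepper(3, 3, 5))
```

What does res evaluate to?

Step 1: Stepper starts at 3, increments by 3, for 5 steps:
  Yield 3, then current += 3
  Yield 6, then current += 3
  Yield 9, then current += 3
  Yield 12, then current += 3
  Yield 15, then current += 3
Therefore res = [3, 6, 9, 12, 15].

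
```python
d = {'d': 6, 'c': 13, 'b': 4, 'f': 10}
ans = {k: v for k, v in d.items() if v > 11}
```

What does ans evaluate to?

Step 1: Filter items where value > 11:
  'd': 6 <= 11: removed
  'c': 13 > 11: kept
  'b': 4 <= 11: removed
  'f': 10 <= 11: removed
Therefore ans = {'c': 13}.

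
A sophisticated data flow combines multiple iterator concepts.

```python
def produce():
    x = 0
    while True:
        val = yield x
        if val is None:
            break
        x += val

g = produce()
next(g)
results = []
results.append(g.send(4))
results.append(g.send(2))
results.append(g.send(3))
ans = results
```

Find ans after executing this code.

Step 1: next(g) -> yield 0.
Step 2: send(4) -> x = 4, yield 4.
Step 3: send(2) -> x = 6, yield 6.
Step 4: send(3) -> x = 9, yield 9.
Therefore ans = [4, 6, 9].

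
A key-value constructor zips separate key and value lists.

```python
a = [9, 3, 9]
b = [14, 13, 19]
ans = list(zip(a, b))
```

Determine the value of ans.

Step 1: zip pairs elements at same index:
  Index 0: (9, 14)
  Index 1: (3, 13)
  Index 2: (9, 19)
Therefore ans = [(9, 14), (3, 13), (9, 19)].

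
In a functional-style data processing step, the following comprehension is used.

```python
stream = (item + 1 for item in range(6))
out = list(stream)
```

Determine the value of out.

Step 1: For each item in range(6), compute item+1:
  item=0: 0+1 = 1
  item=1: 1+1 = 2
  item=2: 2+1 = 3
  item=3: 3+1 = 4
  item=4: 4+1 = 5
  item=5: 5+1 = 6
Therefore out = [1, 2, 3, 4, 5, 6].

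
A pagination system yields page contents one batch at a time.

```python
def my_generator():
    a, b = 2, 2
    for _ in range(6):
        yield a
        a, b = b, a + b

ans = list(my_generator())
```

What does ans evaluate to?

Step 1: Fibonacci-like sequence starting with a=2, b=2:
  Iteration 1: yield a=2, then a,b = 2,4
  Iteration 2: yield a=2, then a,b = 4,6
  Iteration 3: yield a=4, then a,b = 6,10
  Iteration 4: yield a=6, then a,b = 10,16
  Iteration 5: yield a=10, then a,b = 16,26
  Iteration 6: yield a=16, then a,b = 26,42
Therefore ans = [2, 2, 4, 6, 10, 16].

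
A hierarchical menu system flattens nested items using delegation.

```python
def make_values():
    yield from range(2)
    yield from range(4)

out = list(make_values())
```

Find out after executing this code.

Step 1: Trace yields in order:
  yield 0
  yield 1
  yield 0
  yield 1
  yield 2
  yield 3
Therefore out = [0, 1, 0, 1, 2, 3].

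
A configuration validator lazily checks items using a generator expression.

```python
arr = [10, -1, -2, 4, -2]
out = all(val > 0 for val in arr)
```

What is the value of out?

Step 1: Check val > 0 for each element in [10, -1, -2, 4, -2]:
  10 > 0: True
  -1 > 0: False
  -2 > 0: False
  4 > 0: True
  -2 > 0: False
Step 2: all() returns False.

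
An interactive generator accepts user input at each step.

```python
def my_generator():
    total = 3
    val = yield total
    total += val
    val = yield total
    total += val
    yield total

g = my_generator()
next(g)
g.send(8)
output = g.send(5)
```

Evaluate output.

Step 1: next() -> yield total=3.
Step 2: send(8) -> val=8, total = 3+8 = 11, yield 11.
Step 3: send(5) -> val=5, total = 11+5 = 16, yield 16.
Therefore output = 16.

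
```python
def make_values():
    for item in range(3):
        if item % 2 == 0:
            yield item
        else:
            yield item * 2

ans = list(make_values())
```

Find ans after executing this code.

Step 1: For each item in range(3), yield item if even, else item*2:
  item=0 (even): yield 0
  item=1 (odd): yield 1*2 = 2
  item=2 (even): yield 2
Therefore ans = [0, 2, 2].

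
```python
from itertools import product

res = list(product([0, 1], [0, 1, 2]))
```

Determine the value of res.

Step 1: product([0, 1], [0, 1, 2]) gives all pairs:
  (0, 0)
  (0, 1)
  (0, 2)
  (1, 0)
  (1, 1)
  (1, 2)
Therefore res = [(0, 0), (0, 1), (0, 2), (1, 0), (1, 1), (1, 2)].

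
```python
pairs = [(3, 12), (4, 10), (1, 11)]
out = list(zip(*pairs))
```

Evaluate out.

Step 1: zip(*pairs) transposes: unzips [(3, 12), (4, 10), (1, 11)] into separate sequences.
Step 2: First elements: (3, 4, 1), second elements: (12, 10, 11).
Therefore out = [(3, 4, 1), (12, 10, 11)].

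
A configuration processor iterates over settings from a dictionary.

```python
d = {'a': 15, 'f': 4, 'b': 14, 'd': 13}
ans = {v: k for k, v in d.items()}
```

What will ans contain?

Step 1: Invert dict (swap keys and values):
  'a': 15 -> 15: 'a'
  'f': 4 -> 4: 'f'
  'b': 14 -> 14: 'b'
  'd': 13 -> 13: 'd'
Therefore ans = {15: 'a', 4: 'f', 14: 'b', 13: 'd'}.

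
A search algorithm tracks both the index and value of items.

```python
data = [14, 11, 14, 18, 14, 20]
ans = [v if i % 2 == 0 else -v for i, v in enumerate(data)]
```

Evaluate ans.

Step 1: For each (i, v), keep v if i is even, negate if odd:
  i=0 (even): keep 14
  i=1 (odd): negate to -11
  i=2 (even): keep 14
  i=3 (odd): negate to -18
  i=4 (even): keep 14
  i=5 (odd): negate to -20
Therefore ans = [14, -11, 14, -18, 14, -20].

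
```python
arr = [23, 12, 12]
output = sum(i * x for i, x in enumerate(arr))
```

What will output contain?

Step 1: Compute i * x for each (i, x) in enumerate([23, 12, 12]):
  i=0, x=23: 0*23 = 0
  i=1, x=12: 1*12 = 12
  i=2, x=12: 2*12 = 24
Step 2: sum = 0 + 12 + 24 = 36.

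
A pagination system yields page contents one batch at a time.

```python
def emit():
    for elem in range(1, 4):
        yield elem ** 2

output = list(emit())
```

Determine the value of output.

Step 1: For each elem in range(1, 4), yield elem**2:
  elem=1: yield 1**2 = 1
  elem=2: yield 2**2 = 4
  elem=3: yield 3**2 = 9
Therefore output = [1, 4, 9].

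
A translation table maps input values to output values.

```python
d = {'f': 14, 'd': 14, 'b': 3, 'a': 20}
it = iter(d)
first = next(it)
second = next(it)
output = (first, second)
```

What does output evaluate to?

Step 1: iter(d) iterates over keys: ['f', 'd', 'b', 'a'].
Step 2: first = next(it) = 'f', second = next(it) = 'd'.
Therefore output = ('f', 'd').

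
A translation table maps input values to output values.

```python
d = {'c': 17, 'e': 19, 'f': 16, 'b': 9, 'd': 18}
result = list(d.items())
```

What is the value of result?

Step 1: d.items() returns (key, value) pairs in insertion order.
Therefore result = [('c', 17), ('e', 19), ('f', 16), ('b', 9), ('d', 18)].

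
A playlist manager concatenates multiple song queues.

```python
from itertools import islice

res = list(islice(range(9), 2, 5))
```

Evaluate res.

Step 1: islice(range(9), 2, 5) takes elements at indices [2, 5).
Step 2: Elements: [2, 3, 4].
Therefore res = [2, 3, 4].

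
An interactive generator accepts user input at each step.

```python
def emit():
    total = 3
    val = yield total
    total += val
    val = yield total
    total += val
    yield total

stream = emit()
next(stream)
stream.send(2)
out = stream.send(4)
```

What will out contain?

Step 1: next() -> yield total=3.
Step 2: send(2) -> val=2, total = 3+2 = 5, yield 5.
Step 3: send(4) -> val=4, total = 5+4 = 9, yield 9.
Therefore out = 9.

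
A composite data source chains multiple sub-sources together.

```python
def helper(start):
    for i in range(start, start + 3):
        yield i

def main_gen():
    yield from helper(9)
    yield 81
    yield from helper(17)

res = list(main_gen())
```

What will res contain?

Step 1: main_gen() delegates to helper(9):
  yield 9
  yield 10
  yield 11
Step 2: yield 81
Step 3: Delegates to helper(17):
  yield 17
  yield 18
  yield 19
Therefore res = [9, 10, 11, 81, 17, 18, 19].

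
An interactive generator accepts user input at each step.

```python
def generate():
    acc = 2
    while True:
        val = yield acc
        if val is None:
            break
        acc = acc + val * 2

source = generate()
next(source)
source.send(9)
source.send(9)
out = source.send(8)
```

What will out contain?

Step 1: next() -> yield acc=2.
Step 2: send(9) -> val=9, acc = 2 + 9*2 = 20, yield 20.
Step 3: send(9) -> val=9, acc = 20 + 9*2 = 38, yield 38.
Step 4: send(8) -> val=8, acc = 38 + 8*2 = 54, yield 54.
Therefore out = 54.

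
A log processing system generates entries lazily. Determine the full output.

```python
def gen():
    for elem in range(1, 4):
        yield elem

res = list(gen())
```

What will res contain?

Step 1: The generator yields each value from range(1, 4).
Step 2: list() consumes all yields: [1, 2, 3].
Therefore res = [1, 2, 3].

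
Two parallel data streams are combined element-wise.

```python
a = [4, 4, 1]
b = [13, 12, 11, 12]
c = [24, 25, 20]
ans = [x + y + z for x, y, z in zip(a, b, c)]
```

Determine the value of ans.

Step 1: zip three lists (truncates to shortest, len=3):
  4 + 13 + 24 = 41
  4 + 12 + 25 = 41
  1 + 11 + 20 = 32
Therefore ans = [41, 41, 32].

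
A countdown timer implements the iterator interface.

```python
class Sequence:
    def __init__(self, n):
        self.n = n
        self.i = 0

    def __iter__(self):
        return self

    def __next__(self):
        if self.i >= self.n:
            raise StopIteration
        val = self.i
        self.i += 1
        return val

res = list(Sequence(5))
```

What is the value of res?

Step 1: Sequence(5) creates an iterator counting 0 to 4.
Step 2: list() consumes all values: [0, 1, 2, 3, 4].
Therefore res = [0, 1, 2, 3, 4].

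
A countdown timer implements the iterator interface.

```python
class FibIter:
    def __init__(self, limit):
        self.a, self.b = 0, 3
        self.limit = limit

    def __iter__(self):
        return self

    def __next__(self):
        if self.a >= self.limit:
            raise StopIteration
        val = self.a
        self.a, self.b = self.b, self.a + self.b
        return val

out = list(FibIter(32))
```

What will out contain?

Step 1: Fibonacci-like sequence (a=0, b=3) until >= 32:
  Yield 0, then a,b = 3,3
  Yield 3, then a,b = 3,6
  Yield 3, then a,b = 6,9
  Yield 6, then a,b = 9,15
  Yield 9, then a,b = 15,24
  Yield 15, then a,b = 24,39
  Yield 24, then a,b = 39,63
Step 2: 39 >= 32, stop.
Therefore out = [0, 3, 3, 6, 9, 15, 24].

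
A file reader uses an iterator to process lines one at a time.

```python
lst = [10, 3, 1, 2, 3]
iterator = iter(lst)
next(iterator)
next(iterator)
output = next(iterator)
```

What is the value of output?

Step 1: Create iterator over [10, 3, 1, 2, 3].
Step 2: next() consumes 10.
Step 3: next() consumes 3.
Step 4: next() returns 1.
Therefore output = 1.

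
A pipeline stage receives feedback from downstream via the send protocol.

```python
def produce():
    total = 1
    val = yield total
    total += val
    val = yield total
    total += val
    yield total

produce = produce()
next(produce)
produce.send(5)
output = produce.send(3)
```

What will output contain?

Step 1: next() -> yield total=1.
Step 2: send(5) -> val=5, total = 1+5 = 6, yield 6.
Step 3: send(3) -> val=3, total = 6+3 = 9, yield 9.
Therefore output = 9.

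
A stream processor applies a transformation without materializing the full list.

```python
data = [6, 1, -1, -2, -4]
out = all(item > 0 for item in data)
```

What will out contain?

Step 1: Check item > 0 for each element in [6, 1, -1, -2, -4]:
  6 > 0: True
  1 > 0: True
  -1 > 0: False
  -2 > 0: False
  -4 > 0: False
Step 2: all() returns False.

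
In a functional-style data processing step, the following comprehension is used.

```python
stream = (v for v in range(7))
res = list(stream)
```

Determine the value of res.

Step 1: Generator expression iterates range(7): [0, 1, 2, 3, 4, 5, 6].
Step 2: list() collects all values.
Therefore res = [0, 1, 2, 3, 4, 5, 6].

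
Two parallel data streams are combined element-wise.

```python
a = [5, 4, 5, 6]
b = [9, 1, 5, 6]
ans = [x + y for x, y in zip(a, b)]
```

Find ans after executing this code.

Step 1: Add corresponding elements:
  5 + 9 = 14
  4 + 1 = 5
  5 + 5 = 10
  6 + 6 = 12
Therefore ans = [14, 5, 10, 12].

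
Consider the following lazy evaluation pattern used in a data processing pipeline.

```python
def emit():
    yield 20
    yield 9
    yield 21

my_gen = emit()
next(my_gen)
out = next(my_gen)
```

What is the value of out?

Step 1: emit() creates a generator.
Step 2: next(my_gen) yields 20 (consumed and discarded).
Step 3: next(my_gen) yields 9, assigned to out.
Therefore out = 9.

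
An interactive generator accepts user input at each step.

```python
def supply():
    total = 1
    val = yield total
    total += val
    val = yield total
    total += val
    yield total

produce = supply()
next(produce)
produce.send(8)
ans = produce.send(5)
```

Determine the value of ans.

Step 1: next() -> yield total=1.
Step 2: send(8) -> val=8, total = 1+8 = 9, yield 9.
Step 3: send(5) -> val=5, total = 9+5 = 14, yield 14.
Therefore ans = 14.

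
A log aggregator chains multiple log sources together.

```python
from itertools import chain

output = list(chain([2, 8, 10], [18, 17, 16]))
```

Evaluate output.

Step 1: chain() concatenates iterables: [2, 8, 10] + [18, 17, 16].
Therefore output = [2, 8, 10, 18, 17, 16].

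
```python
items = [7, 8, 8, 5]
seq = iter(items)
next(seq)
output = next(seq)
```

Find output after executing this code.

Step 1: Create iterator over [7, 8, 8, 5].
Step 2: next() consumes 7.
Step 3: next() returns 8.
Therefore output = 8.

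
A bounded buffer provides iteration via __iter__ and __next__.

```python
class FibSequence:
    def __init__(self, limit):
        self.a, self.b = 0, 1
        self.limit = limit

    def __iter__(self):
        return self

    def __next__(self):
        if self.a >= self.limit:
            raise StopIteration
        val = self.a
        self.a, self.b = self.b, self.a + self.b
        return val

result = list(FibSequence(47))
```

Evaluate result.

Step 1: Fibonacci-like sequence (a=0, b=1) until >= 47:
  Yield 0, then a,b = 1,1
  Yield 1, then a,b = 1,2
  Yield 1, then a,b = 2,3
  Yield 2, then a,b = 3,5
  Yield 3, then a,b = 5,8
  Yield 5, then a,b = 8,13
  Yield 8, then a,b = 13,21
  Yield 13, then a,b = 21,34
  Yield 21, then a,b = 34,55
  Yield 34, then a,b = 55,89
Step 2: 55 >= 47, stop.
Therefore result = [0, 1, 1, 2, 3, 5, 8, 13, 21, 34].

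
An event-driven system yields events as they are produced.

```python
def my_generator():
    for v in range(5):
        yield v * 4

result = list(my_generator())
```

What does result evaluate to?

Step 1: For each v in range(5), yield v * 4:
  v=0: yield 0 * 4 = 0
  v=1: yield 1 * 4 = 4
  v=2: yield 2 * 4 = 8
  v=3: yield 3 * 4 = 12
  v=4: yield 4 * 4 = 16
Therefore result = [0, 4, 8, 12, 16].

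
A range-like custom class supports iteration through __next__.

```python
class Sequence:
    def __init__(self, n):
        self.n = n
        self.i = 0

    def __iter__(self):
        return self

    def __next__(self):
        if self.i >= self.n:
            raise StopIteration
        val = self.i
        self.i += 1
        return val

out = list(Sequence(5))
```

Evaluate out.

Step 1: Sequence(5) creates an iterator counting 0 to 4.
Step 2: list() consumes all values: [0, 1, 2, 3, 4].
Therefore out = [0, 1, 2, 3, 4].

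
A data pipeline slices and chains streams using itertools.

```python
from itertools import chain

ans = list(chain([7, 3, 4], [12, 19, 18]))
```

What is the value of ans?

Step 1: chain() concatenates iterables: [7, 3, 4] + [12, 19, 18].
Therefore ans = [7, 3, 4, 12, 19, 18].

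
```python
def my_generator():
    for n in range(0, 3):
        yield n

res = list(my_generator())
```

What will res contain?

Step 1: The generator yields each value from range(0, 3).
Step 2: list() consumes all yields: [0, 1, 2].
Therefore res = [0, 1, 2].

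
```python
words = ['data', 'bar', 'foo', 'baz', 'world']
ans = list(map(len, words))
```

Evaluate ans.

Step 1: Map len() to each word:
  'data' -> 4
  'bar' -> 3
  'foo' -> 3
  'baz' -> 3
  'world' -> 5
Therefore ans = [4, 3, 3, 3, 5].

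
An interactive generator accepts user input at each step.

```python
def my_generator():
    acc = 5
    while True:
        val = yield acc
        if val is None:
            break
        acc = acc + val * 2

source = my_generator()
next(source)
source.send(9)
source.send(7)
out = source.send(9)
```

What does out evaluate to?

Step 1: next() -> yield acc=5.
Step 2: send(9) -> val=9, acc = 5 + 9*2 = 23, yield 23.
Step 3: send(7) -> val=7, acc = 23 + 7*2 = 37, yield 37.
Step 4: send(9) -> val=9, acc = 37 + 9*2 = 55, yield 55.
Therefore out = 55.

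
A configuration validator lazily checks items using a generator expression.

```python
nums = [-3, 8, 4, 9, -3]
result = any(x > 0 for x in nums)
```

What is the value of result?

Step 1: Check x > 0 for each element in [-3, 8, 4, 9, -3]:
  -3 > 0: False
  8 > 0: True
  4 > 0: True
  9 > 0: True
  -3 > 0: False
Step 2: any() returns True.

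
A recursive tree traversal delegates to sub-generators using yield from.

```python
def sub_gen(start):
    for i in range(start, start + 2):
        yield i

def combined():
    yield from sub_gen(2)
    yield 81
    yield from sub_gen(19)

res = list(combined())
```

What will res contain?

Step 1: combined() delegates to sub_gen(2):
  yield 2
  yield 3
Step 2: yield 81
Step 3: Delegates to sub_gen(19):
  yield 19
  yield 20
Therefore res = [2, 3, 81, 19, 20].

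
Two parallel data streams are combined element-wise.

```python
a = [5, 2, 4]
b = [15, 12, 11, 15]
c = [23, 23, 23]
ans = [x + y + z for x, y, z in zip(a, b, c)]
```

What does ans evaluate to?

Step 1: zip three lists (truncates to shortest, len=3):
  5 + 15 + 23 = 43
  2 + 12 + 23 = 37
  4 + 11 + 23 = 38
Therefore ans = [43, 37, 38].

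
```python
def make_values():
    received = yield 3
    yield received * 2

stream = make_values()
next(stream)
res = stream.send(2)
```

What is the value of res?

Step 1: next(stream) advances to first yield, producing 3.
Step 2: send(2) resumes, received = 2.
Step 3: yield received * 2 = 2 * 2 = 4.
Therefore res = 4.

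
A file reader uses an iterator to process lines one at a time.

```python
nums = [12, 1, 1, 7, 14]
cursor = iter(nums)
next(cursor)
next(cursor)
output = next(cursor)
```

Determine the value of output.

Step 1: Create iterator over [12, 1, 1, 7, 14].
Step 2: next() consumes 12.
Step 3: next() consumes 1.
Step 4: next() returns 1.
Therefore output = 1.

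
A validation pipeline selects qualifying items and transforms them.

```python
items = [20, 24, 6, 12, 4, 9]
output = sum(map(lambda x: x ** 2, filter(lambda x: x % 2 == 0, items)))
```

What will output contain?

Step 1: Filter even numbers from [20, 24, 6, 12, 4, 9]: [20, 24, 6, 12, 4]
Step 2: Square each: [400, 576, 36, 144, 16]
Step 3: Sum = 1172.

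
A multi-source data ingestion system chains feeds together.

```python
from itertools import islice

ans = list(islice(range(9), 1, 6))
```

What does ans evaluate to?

Step 1: islice(range(9), 1, 6) takes elements at indices [1, 6).
Step 2: Elements: [1, 2, 3, 4, 5].
Therefore ans = [1, 2, 3, 4, 5].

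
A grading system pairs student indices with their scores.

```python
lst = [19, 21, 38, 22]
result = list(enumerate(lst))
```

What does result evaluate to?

Step 1: enumerate pairs each element with its index:
  (0, 19)
  (1, 21)
  (2, 38)
  (3, 22)
Therefore result = [(0, 19), (1, 21), (2, 38), (3, 22)].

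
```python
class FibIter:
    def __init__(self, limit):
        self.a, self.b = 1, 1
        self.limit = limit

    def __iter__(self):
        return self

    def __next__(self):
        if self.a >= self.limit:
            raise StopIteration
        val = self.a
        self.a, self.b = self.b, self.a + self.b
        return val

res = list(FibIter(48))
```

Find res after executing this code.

Step 1: Fibonacci-like sequence (a=1, b=1) until >= 48:
  Yield 1, then a,b = 1,2
  Yield 1, then a,b = 2,3
  Yield 2, then a,b = 3,5
  Yield 3, then a,b = 5,8
  Yield 5, then a,b = 8,13
  Yield 8, then a,b = 13,21
  Yield 13, then a,b = 21,34
  Yield 21, then a,b = 34,55
  Yield 34, then a,b = 55,89
Step 2: 55 >= 48, stop.
Therefore res = [1, 1, 2, 3, 5, 8, 13, 21, 34].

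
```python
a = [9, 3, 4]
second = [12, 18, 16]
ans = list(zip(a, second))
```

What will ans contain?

Step 1: zip pairs elements at same index:
  Index 0: (9, 12)
  Index 1: (3, 18)
  Index 2: (4, 16)
Therefore ans = [(9, 12), (3, 18), (4, 16)].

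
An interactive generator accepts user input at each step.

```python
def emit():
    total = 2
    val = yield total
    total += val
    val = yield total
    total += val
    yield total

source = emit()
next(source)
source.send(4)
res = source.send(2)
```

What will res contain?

Step 1: next() -> yield total=2.
Step 2: send(4) -> val=4, total = 2+4 = 6, yield 6.
Step 3: send(2) -> val=2, total = 6+2 = 8, yield 8.
Therefore res = 8.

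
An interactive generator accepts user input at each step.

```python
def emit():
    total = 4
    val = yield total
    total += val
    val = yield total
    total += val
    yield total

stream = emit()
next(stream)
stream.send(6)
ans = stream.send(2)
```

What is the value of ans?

Step 1: next() -> yield total=4.
Step 2: send(6) -> val=6, total = 4+6 = 10, yield 10.
Step 3: send(2) -> val=2, total = 10+2 = 12, yield 12.
Therefore ans = 12.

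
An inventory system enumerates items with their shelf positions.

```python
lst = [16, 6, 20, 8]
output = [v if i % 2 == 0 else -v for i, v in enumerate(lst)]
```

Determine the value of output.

Step 1: For each (i, v), keep v if i is even, negate if odd:
  i=0 (even): keep 16
  i=1 (odd): negate to -6
  i=2 (even): keep 20
  i=3 (odd): negate to -8
Therefore output = [16, -6, 20, -8].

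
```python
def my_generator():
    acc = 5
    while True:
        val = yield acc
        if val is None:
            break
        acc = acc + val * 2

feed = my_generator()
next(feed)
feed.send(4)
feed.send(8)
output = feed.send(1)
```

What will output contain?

Step 1: next() -> yield acc=5.
Step 2: send(4) -> val=4, acc = 5 + 4*2 = 13, yield 13.
Step 3: send(8) -> val=8, acc = 13 + 8*2 = 29, yield 29.
Step 4: send(1) -> val=1, acc = 29 + 1*2 = 31, yield 31.
Therefore output = 31.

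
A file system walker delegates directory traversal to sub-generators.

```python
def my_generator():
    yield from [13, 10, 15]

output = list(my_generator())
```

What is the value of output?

Step 1: yield from delegates to the iterable, yielding each element.
Step 2: Collected values: [13, 10, 15].
Therefore output = [13, 10, 15].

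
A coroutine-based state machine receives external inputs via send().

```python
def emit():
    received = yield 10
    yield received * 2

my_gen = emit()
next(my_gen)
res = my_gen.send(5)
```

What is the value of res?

Step 1: next(my_gen) advances to first yield, producing 10.
Step 2: send(5) resumes, received = 5.
Step 3: yield received * 2 = 5 * 2 = 10.
Therefore res = 10.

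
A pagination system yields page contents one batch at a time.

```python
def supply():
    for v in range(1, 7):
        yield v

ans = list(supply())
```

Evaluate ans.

Step 1: The generator yields each value from range(1, 7).
Step 2: list() consumes all yields: [1, 2, 3, 4, 5, 6].
Therefore ans = [1, 2, 3, 4, 5, 6].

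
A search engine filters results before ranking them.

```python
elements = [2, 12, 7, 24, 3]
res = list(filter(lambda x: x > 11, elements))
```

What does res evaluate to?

Step 1: Filter elements > 11:
  2: removed
  12: kept
  7: removed
  24: kept
  3: removed
Therefore res = [12, 24].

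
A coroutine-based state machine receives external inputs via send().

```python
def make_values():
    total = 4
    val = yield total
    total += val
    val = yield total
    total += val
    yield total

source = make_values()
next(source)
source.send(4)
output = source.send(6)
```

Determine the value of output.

Step 1: next() -> yield total=4.
Step 2: send(4) -> val=4, total = 4+4 = 8, yield 8.
Step 3: send(6) -> val=6, total = 8+6 = 14, yield 14.
Therefore output = 14.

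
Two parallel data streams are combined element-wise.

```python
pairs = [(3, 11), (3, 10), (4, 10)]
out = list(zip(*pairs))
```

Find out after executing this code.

Step 1: zip(*pairs) transposes: unzips [(3, 11), (3, 10), (4, 10)] into separate sequences.
Step 2: First elements: (3, 3, 4), second elements: (11, 10, 10).
Therefore out = [(3, 3, 4), (11, 10, 10)].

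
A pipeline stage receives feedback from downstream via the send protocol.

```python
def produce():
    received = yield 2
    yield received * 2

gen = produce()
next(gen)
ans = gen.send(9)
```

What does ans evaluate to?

Step 1: next(gen) advances to first yield, producing 2.
Step 2: send(9) resumes, received = 9.
Step 3: yield received * 2 = 9 * 2 = 18.
Therefore ans = 18.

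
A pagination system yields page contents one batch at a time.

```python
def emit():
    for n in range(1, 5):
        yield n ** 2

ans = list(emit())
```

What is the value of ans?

Step 1: For each n in range(1, 5), yield n**2:
  n=1: yield 1**2 = 1
  n=2: yield 2**2 = 4
  n=3: yield 3**2 = 9
  n=4: yield 4**2 = 16
Therefore ans = [1, 4, 9, 16].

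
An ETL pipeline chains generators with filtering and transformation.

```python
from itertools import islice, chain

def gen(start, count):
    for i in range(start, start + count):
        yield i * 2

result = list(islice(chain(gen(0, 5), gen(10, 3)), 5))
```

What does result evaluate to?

Step 1: gen(0, 5) yields [0, 2, 4, 6, 8].
Step 2: gen(10, 3) yields [20, 22, 24].
Step 3: chain concatenates: [0, 2, 4, 6, 8, 20, 22, 24].
Step 4: islice takes first 5: [0, 2, 4, 6, 8].
Therefore result = [0, 2, 4, 6, 8].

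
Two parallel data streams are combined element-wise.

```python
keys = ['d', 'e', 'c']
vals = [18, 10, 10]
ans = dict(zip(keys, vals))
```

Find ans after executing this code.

Step 1: zip pairs keys with values:
  'd' -> 18
  'e' -> 10
  'c' -> 10
Therefore ans = {'d': 18, 'e': 10, 'c': 10}.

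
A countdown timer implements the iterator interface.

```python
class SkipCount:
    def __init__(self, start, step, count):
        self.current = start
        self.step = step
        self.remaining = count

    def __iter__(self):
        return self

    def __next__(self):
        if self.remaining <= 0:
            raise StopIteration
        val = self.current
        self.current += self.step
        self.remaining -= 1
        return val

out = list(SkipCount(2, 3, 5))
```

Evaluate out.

Step 1: SkipCount starts at 2, increments by 3, for 5 steps:
  Yield 2, then current += 3
  Yield 5, then current += 3
  Yield 8, then current += 3
  Yield 11, then current += 3
  Yield 14, then current += 3
Therefore out = [2, 5, 8, 11, 14].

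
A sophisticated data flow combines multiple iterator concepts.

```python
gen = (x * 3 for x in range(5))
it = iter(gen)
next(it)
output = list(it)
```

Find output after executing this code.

Step 1: Generator produces [0, 3, 6, 9, 12].
Step 2: next(it) consumes first element (0).
Step 3: list(it) collects remaining: [3, 6, 9, 12].
Therefore output = [3, 6, 9, 12].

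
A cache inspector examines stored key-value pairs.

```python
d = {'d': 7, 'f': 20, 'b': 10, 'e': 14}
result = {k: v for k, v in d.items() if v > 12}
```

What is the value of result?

Step 1: Filter items where value > 12:
  'd': 7 <= 12: removed
  'f': 20 > 12: kept
  'b': 10 <= 12: removed
  'e': 14 > 12: kept
Therefore result = {'f': 20, 'e': 14}.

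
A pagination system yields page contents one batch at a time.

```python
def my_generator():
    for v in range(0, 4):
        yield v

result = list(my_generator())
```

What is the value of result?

Step 1: The generator yields each value from range(0, 4).
Step 2: list() consumes all yields: [0, 1, 2, 3].
Therefore result = [0, 1, 2, 3].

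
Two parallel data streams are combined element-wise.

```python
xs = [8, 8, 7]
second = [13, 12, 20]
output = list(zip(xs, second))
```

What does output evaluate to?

Step 1: zip pairs elements at same index:
  Index 0: (8, 13)
  Index 1: (8, 12)
  Index 2: (7, 20)
Therefore output = [(8, 13), (8, 12), (7, 20)].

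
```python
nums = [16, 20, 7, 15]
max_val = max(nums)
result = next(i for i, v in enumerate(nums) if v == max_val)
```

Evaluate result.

Step 1: max([16, 20, 7, 15]) = 20.
Step 2: Find first index where value == 20:
  Index 0: 16 != 20
  Index 1: 20 == 20, found!
Therefore result = 1.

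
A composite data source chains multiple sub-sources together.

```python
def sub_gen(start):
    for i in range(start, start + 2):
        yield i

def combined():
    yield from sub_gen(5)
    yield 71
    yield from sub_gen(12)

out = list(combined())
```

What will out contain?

Step 1: combined() delegates to sub_gen(5):
  yield 5
  yield 6
Step 2: yield 71
Step 3: Delegates to sub_gen(12):
  yield 12
  yield 13
Therefore out = [5, 6, 71, 12, 13].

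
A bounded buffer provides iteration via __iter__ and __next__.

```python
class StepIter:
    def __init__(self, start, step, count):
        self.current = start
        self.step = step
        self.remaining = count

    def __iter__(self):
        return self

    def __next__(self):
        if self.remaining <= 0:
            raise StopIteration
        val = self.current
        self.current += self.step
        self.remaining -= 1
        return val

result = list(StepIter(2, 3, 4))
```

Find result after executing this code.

Step 1: StepIter starts at 2, increments by 3, for 4 steps:
  Yield 2, then current += 3
  Yield 5, then current += 3
  Yield 8, then current += 3
  Yield 11, then current += 3
Therefore result = [2, 5, 8, 11].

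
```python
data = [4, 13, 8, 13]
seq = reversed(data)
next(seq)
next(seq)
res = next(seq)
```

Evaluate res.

Step 1: reversed([4, 13, 8, 13]) gives iterator: [13, 8, 13, 4].
Step 2: First next() = 13, second next() = 8.
Step 3: Third next() = 13.
Therefore res = 13.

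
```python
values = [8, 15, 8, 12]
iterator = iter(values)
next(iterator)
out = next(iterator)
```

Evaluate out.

Step 1: Create iterator over [8, 15, 8, 12].
Step 2: next() consumes 8.
Step 3: next() returns 15.
Therefore out = 15.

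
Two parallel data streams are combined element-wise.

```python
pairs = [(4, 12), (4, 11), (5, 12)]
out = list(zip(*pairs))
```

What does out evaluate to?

Step 1: zip(*pairs) transposes: unzips [(4, 12), (4, 11), (5, 12)] into separate sequences.
Step 2: First elements: (4, 4, 5), second elements: (12, 11, 12).
Therefore out = [(4, 4, 5), (12, 11, 12)].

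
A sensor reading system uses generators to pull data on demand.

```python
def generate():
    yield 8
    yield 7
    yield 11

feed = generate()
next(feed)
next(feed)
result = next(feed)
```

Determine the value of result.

Step 1: generate() creates a generator.
Step 2: next(feed) yields 8 (consumed and discarded).
Step 3: next(feed) yields 7 (consumed and discarded).
Step 4: next(feed) yields 11, assigned to result.
Therefore result = 11.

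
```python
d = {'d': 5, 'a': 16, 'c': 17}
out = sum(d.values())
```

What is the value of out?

Step 1: d.values() = [5, 16, 17].
Step 2: sum = 38.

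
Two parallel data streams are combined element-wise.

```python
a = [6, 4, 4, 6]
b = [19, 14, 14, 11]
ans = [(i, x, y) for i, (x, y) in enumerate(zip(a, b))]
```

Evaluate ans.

Step 1: enumerate(zip(a, b)) gives index with paired elements:
  i=0: (6, 19)
  i=1: (4, 14)
  i=2: (4, 14)
  i=3: (6, 11)
Therefore ans = [(0, 6, 19), (1, 4, 14), (2, 4, 14), (3, 6, 11)].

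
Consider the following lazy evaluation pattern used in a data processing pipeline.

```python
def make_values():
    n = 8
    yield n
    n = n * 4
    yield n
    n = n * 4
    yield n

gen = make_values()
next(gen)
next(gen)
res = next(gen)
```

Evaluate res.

Step 1: Trace through generator execution:
  Yield 1: n starts at 8, yield 8
  Yield 2: n = 8 * 4 = 32, yield 32
  Yield 3: n = 32 * 4 = 128, yield 128
Step 2: First next() gets 8, second next() gets the second value, third next() yields 128.
Therefore res = 128.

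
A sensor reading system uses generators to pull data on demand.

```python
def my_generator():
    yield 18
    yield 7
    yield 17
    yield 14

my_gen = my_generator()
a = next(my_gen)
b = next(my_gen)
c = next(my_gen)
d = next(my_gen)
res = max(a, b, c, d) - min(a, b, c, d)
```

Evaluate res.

Step 1: Create generator and consume all values:
  a = next(my_gen) = 18
  b = next(my_gen) = 7
  c = next(my_gen) = 17
  d = next(my_gen) = 14
Step 2: max = 18, min = 7, res = 18 - 7 = 11.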